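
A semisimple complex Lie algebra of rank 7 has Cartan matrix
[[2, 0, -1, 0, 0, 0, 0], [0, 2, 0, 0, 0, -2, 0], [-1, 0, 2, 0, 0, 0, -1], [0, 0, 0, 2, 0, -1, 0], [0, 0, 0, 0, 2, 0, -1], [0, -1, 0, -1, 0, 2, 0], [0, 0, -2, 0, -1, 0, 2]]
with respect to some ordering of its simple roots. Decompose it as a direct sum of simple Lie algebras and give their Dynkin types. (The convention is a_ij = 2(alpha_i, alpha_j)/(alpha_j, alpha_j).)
The diagram associated to this matrix has two connected components: the simple roots {alpha_2, alpha_4, alpha_6} form a chain of 3 nodes with a double edge at one end; the terminal node there is the unique long simple root (C_3), and {alpha_1, alpha_3, alpha_5, alpha_7} form a chain of 4 nodes with a double edge between the middle two (F_4). A semisimple Lie algebra decomposes uniquely as the direct sum of simple ideals, one per connected component of its Dynkin diagram, so g ≅ C_3 ⊕ F_4 (dimension 21 + 52 = 73).

C_3 ⊕ F_4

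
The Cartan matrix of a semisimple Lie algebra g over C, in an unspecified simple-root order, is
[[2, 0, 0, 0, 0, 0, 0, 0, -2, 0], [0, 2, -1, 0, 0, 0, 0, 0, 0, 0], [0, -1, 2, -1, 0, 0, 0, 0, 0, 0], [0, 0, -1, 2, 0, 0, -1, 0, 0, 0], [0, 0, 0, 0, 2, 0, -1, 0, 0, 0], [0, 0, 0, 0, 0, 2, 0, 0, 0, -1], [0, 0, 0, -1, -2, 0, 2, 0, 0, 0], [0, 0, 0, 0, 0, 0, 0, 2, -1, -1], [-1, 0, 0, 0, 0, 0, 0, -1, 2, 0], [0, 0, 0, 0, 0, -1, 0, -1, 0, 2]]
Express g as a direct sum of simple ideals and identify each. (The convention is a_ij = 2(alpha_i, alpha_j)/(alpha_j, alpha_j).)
B_5 (so(11)) ⊕ C_5 (sp(10))

The diagram associated to this matrix has two connected components: the simple roots {alpha_2, alpha_3, alpha_4, alpha_5, alpha_7} form a chain of 5 nodes with a double edge at one end; the terminal node there is the unique short simple root (B_5), and {alpha_1, alpha_6, alpha_8, alpha_9, alpha_10} form a chain of 5 nodes with a double edge at one end; the terminal node there is the unique long simple root (C_5). A semisimple Lie algebra decomposes uniquely as the direct sum of simple ideals, one per connected component of its Dynkin diagram, so g ≅ B_5 ⊕ C_5 (dimension 55 + 55 = 110).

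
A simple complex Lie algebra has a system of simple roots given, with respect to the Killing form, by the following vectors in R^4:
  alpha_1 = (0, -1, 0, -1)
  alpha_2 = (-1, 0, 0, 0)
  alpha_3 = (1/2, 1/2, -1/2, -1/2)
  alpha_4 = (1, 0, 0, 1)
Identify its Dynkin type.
Compute the Cartan integers a_ij = 2(alpha_i, alpha_j)/(alpha_j, alpha_j); the resulting 4x4 Cartan matrix is
[[2, 0, 0, -1], [0, 2, -1, -1], [0, -1, 2, 0], [-1, -2, 0, 2]].
The roots have two lengths (squared-length ratio 2:1); the short ones are alpha_{2,3}. The associated Dynkin diagram is a chain of 4 nodes with a double edge between the middle two (F_4), so the type is F_4.

F_4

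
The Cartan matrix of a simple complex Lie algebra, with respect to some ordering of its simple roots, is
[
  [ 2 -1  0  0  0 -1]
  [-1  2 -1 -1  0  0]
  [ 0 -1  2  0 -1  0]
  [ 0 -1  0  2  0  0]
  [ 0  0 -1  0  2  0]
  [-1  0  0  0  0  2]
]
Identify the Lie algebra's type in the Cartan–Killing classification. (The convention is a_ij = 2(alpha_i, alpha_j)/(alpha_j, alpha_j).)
The matrix has rank 6 with 2's on the diagonal. Reading the off-diagonal entries as Dynkin edges (a single edge where a_ij = a_ji = -1; a double or triple edge where a_ij * a_ji = 2 or 3), the diagram is a chain of 5 nodes with one extra node attached to the third node from one end (E_6). One simple-root ordering that puts it in standard form is (alpha_5, alpha_4, alpha_3, alpha_2, alpha_1, alpha_6). So the algebra is type E_6.

E_6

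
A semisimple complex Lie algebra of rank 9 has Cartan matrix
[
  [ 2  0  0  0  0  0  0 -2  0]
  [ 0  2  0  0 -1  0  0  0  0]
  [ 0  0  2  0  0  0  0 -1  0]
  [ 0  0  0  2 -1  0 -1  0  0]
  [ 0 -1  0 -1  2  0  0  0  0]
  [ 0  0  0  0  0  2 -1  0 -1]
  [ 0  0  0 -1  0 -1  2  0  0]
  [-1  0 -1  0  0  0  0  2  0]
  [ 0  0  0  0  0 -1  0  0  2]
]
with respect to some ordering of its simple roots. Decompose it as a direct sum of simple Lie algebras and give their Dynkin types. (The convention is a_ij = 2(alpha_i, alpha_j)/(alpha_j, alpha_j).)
The diagram associated to this matrix has two connected components: the simple roots {alpha_2, alpha_4, alpha_5, alpha_6, alpha_7, alpha_9} form a chain of 6 nodes with single edges (A_6), and {alpha_1, alpha_3, alpha_8} form a chain of 3 nodes with a double edge at one end; the terminal node there is the unique long simple root (C_3). A semisimple Lie algebra decomposes uniquely as the direct sum of simple ideals, one per connected component of its Dynkin diagram, so g ≅ A_6 ⊕ C_3 (dimension 48 + 21 = 69).

type A_6 + type C_3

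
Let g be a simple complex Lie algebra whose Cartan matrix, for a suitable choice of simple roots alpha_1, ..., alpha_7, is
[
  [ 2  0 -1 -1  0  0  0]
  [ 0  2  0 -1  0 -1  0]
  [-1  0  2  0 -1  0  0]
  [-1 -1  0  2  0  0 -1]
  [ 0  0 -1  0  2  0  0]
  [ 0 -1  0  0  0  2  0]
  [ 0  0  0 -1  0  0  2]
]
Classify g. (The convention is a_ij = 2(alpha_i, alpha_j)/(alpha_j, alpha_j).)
The matrix has rank 7 with 2's on the diagonal. Reading the off-diagonal entries as Dynkin edges (a single edge where a_ij = a_ji = -1; a double or triple edge where a_ij * a_ji = 2 or 3), the diagram is a chain of 6 nodes with one extra node attached to the third node from one end (E_7). One simple-root ordering that puts it in standard form is (alpha_6, alpha_7, alpha_2, alpha_4, alpha_1, alpha_3, alpha_5). So the algebra is type E_7.

E_7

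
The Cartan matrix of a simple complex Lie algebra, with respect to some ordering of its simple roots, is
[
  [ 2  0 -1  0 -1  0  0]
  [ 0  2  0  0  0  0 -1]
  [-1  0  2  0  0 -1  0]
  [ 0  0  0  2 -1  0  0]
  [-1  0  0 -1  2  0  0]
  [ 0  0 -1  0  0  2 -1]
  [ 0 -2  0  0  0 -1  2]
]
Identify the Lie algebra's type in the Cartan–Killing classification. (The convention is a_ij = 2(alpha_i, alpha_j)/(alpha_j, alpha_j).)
B7

The matrix has rank 7 with 2's on the diagonal. Reading the off-diagonal entries as Dynkin edges (a single edge where a_ij = a_ji = -1; a double or triple edge where a_ij * a_ji = 2 or 3), the diagram is a chain of 7 nodes with a double edge at one end; the terminal node there is the unique short simple root (B_7). One simple-root ordering that puts it in standard form is (alpha_4, alpha_5, alpha_1, alpha_3, alpha_6, alpha_7, alpha_2). So the algebra is type B_7, i.e. so(15).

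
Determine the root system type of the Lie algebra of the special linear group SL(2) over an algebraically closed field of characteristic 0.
A_1 (sl(2))

This is sl(2), which has dimension 2^2 - 1 = 3 and rank 2 - 1 = 1 (a Cartan subalgebra is the diagonal traceless matrices). In the classification of classical Lie algebras, the special linear algebra sl(n+1) has type A_n; here n = 1, so the Dynkin diagram is a chain of 1 nodes with single edges (A_1). Hence the type is A_1.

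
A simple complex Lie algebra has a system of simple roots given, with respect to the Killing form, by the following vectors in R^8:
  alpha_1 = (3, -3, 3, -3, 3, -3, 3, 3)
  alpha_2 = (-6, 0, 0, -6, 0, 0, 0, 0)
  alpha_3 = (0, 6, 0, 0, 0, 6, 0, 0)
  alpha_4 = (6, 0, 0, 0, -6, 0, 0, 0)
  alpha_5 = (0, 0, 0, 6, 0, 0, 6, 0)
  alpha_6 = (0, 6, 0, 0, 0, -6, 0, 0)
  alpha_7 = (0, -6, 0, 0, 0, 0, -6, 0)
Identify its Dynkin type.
Compute the Cartan integers a_ij = 2(alpha_i, alpha_j)/(alpha_j, alpha_j); the resulting 7x7 Cartan matrix is
[[2, 0, -1, 0, 0, 0, 0], [0, 2, 0, -1, -1, 0, 0], [-1, 0, 2, 0, 0, 0, -1], [0, -1, 0, 2, 0, 0, 0], [0, -1, 0, 0, 2, 0, -1], [0, 0, 0, 0, 0, 2, -1], [0, 0, -1, 0, -1, -1, 2]].
All simple roots have the same length, so the diagram is simply laced. The associated Dynkin diagram is a chain of 6 nodes with one extra node attached to the third node from one end (E_7), so the type is E_7.

E_7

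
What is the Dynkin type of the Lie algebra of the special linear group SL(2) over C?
This is sl(2), which has dimension 2^2 - 1 = 3 and rank 2 - 1 = 1 (a Cartan subalgebra is the diagonal traceless matrices). In the classification of classical Lie algebras, the special linear algebra sl(n+1) has type A_n; here n = 1, so the Dynkin diagram is a chain of 1 nodes with single edges (A_1). Hence the type is A_1.

A1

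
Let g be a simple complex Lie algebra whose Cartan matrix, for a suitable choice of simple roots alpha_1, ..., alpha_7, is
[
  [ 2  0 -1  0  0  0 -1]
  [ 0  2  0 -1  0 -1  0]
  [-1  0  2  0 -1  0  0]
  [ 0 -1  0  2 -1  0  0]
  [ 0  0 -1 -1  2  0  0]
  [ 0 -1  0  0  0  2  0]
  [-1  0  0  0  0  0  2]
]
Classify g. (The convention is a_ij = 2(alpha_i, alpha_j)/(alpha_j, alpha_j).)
The matrix has rank 7 with 2's on the diagonal. Reading the off-diagonal entries as Dynkin edges (a single edge where a_ij = a_ji = -1; a double or triple edge where a_ij * a_ji = 2 or 3), the diagram is a chain of 7 nodes with single edges (A_7). One simple-root ordering that puts it in standard form is (alpha_6, alpha_2, alpha_4, alpha_5, alpha_3, alpha_1, alpha_7). So the algebra is type A_7, i.e. sl(8).

type A_7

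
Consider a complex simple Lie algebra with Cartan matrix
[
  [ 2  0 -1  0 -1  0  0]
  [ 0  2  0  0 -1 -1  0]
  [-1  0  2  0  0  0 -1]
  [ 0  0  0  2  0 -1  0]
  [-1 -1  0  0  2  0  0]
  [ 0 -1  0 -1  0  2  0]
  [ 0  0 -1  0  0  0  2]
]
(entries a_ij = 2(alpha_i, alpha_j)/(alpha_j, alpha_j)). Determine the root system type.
The matrix has rank 7 with 2's on the diagonal. Reading the off-diagonal entries as Dynkin edges (a single edge where a_ij = a_ji = -1; a double or triple edge where a_ij * a_ji = 2 or 3), the diagram is a chain of 7 nodes with single edges (A_7). One simple-root ordering that puts it in standard form is (alpha_4, alpha_6, alpha_2, alpha_5, alpha_1, alpha_3, alpha_7). So the algebra is type A_7, i.e. sl(8).

A_7 (sl(8))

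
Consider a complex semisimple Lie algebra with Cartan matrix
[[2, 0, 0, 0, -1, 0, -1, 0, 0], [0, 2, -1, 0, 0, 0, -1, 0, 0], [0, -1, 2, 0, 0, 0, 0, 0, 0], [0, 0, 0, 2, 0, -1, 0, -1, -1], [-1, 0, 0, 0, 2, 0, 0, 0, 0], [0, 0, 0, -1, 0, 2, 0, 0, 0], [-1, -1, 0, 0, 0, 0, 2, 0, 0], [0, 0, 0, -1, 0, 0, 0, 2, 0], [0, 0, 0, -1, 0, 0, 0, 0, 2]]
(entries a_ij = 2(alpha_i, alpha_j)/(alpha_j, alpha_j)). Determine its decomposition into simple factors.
The diagram associated to this matrix has two connected components: the simple roots {alpha_1, alpha_2, alpha_3, alpha_5, alpha_7} form a chain of 5 nodes with single edges (A_5), and {alpha_4, alpha_6, alpha_8, alpha_9} form a chain of 2 nodes with a fork of two nodes at one end (D_4). A semisimple Lie algebra decomposes uniquely as the direct sum of simple ideals, one per connected component of its Dynkin diagram, so g ≅ A_5 ⊕ D_4 (dimension 35 + 28 = 63).

A_5 ⊕ D_4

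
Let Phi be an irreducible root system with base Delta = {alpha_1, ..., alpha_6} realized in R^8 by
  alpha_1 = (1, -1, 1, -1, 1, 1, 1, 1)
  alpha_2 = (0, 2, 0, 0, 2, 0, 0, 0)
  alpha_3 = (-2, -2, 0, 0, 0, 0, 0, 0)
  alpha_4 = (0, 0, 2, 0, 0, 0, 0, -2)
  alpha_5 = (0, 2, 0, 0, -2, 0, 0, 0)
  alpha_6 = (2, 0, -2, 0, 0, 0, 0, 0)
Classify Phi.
Compute the Cartan integers a_ij = 2(alpha_i, alpha_j)/(alpha_j, alpha_j); the resulting 6x6 Cartan matrix is
[[2, 0, 0, 0, -1, 0], [0, 2, -1, 0, 0, 0], [0, -1, 2, 0, -1, -1], [0, 0, 0, 2, 0, -1], [-1, 0, -1, 0, 2, 0], [0, 0, -1, -1, 0, 2]].
All simple roots have the same length, so the diagram is simply laced. The associated Dynkin diagram is a chain of 5 nodes with one extra node attached to the third node from one end (E_6), so the type is E_6.

type E_6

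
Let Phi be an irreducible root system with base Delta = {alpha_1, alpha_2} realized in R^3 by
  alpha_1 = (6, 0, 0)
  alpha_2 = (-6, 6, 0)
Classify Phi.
type B_2

Compute the Cartan integers a_ij = 2(alpha_i, alpha_j)/(alpha_j, alpha_j); the resulting 2x2 Cartan matrix is
[[2, -1], [-2, 2]].
The roots have two lengths (squared-length ratio 2:1); the short ones are alpha_{1}. The associated Dynkin diagram is a chain of 2 nodes with a double edge at one end; the terminal node there is the unique short simple root (B_2), so the type is B_2 (the algebra so(5)).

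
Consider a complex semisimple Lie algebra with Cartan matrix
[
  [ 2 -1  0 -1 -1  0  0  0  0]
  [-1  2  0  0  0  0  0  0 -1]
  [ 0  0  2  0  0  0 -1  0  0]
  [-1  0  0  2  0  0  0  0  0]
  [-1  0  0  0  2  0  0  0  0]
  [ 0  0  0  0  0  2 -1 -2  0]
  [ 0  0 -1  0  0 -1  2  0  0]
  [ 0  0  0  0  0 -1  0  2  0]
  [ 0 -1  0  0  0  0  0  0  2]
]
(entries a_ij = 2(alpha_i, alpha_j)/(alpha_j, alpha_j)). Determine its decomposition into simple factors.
The diagram associated to this matrix has two connected components: the simple roots {alpha_3, alpha_6, alpha_7, alpha_8} form a chain of 4 nodes with a double edge at one end; the terminal node there is the unique short simple root (B_4), and {alpha_1, alpha_2, alpha_4, alpha_5, alpha_9} form a chain of 3 nodes with a fork of two nodes at one end (D_5). A semisimple Lie algebra decomposes uniquely as the direct sum of simple ideals, one per connected component of its Dynkin diagram, so g ≅ B_4 ⊕ D_5 (dimension 36 + 45 = 81).

B_4 ⊕ D_5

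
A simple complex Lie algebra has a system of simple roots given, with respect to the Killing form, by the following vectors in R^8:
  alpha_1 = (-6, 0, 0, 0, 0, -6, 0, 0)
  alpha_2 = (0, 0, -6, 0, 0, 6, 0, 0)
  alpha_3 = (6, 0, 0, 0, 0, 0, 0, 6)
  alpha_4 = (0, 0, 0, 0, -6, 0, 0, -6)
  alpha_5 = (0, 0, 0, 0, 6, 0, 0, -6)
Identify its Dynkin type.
D5

Compute the Cartan integers a_ij = 2(alpha_i, alpha_j)/(alpha_j, alpha_j); the resulting 5x5 Cartan matrix is
[[2, -1, -1, 0, 0], [-1, 2, 0, 0, 0], [-1, 0, 2, -1, -1], [0, 0, -1, 2, 0], [0, 0, -1, 0, 2]].
All simple roots have the same length, so the diagram is simply laced. The associated Dynkin diagram is a chain of 3 nodes with a fork of two nodes at one end (D_5), so the type is D_5 (the algebra so(10)).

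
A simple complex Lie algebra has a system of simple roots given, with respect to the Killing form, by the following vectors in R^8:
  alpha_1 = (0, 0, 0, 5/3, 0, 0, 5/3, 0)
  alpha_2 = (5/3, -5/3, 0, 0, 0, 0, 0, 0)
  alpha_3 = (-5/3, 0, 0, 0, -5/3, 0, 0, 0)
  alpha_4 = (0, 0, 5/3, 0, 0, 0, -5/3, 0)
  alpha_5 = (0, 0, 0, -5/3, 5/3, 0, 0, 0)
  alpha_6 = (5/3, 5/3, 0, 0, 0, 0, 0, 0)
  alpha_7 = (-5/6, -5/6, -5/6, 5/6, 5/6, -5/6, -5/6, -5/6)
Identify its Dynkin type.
Compute the Cartan integers a_ij = 2(alpha_i, alpha_j)/(alpha_j, alpha_j); the resulting 7x7 Cartan matrix is
[[2, 0, 0, -1, -1, 0, 0], [0, 2, -1, 0, 0, 0, 0], [0, -1, 2, 0, -1, -1, 0], [-1, 0, 0, 2, 0, 0, 0], [-1, 0, -1, 0, 2, 0, 0], [0, 0, -1, 0, 0, 2, -1], [0, 0, 0, 0, 0, -1, 2]].
All simple roots have the same length, so the diagram is simply laced. The associated Dynkin diagram is a chain of 6 nodes with one extra node attached to the third node from one end (E_7), so the type is E_7.

E_7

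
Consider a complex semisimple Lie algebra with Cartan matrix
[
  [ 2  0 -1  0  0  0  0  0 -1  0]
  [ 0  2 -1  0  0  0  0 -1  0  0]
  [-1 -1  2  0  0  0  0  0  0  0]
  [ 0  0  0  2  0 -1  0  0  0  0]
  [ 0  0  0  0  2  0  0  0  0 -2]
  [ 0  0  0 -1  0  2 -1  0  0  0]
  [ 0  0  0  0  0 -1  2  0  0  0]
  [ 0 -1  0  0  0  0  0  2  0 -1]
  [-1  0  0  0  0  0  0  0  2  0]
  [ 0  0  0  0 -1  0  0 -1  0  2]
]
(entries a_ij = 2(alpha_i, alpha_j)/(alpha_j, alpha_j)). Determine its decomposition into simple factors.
A_3 (sl(4)) + C_7 (sp(14))

The diagram associated to this matrix has two connected components: the simple roots {alpha_4, alpha_6, alpha_7} form a chain of 3 nodes with single edges (A_3), and {alpha_1, alpha_2, alpha_3, alpha_5, alpha_8, alpha_9, alpha_10} form a chain of 7 nodes with a double edge at one end; the terminal node there is the unique long simple root (C_7). A semisimple Lie algebra decomposes uniquely as the direct sum of simple ideals, one per connected component of its Dynkin diagram, so g ≅ A_3 ⊕ C_7 (dimension 15 + 105 = 120).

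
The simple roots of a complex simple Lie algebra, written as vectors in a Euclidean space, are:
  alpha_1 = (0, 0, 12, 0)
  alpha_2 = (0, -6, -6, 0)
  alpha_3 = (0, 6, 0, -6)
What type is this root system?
Compute the Cartan integers a_ij = 2(alpha_i, alpha_j)/(alpha_j, alpha_j); the resulting 3x3 Cartan matrix is
[[2, -2, 0], [-1, 2, -1], [0, -1, 2]].
The roots have two lengths (squared-length ratio 2:1); the short ones are alpha_{2,3}. The associated Dynkin diagram is a chain of 3 nodes with a double edge at one end; the terminal node there is the unique long simple root (C_3), so the type is C_3 (the algebra sp(6)).

C_3 (sp(6))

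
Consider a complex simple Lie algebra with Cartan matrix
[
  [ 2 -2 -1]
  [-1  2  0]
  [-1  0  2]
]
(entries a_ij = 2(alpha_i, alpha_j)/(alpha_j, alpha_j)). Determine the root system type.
The matrix has rank 3 with 2's on the diagonal. Reading the off-diagonal entries as Dynkin edges (a single edge where a_ij = a_ji = -1; a double or triple edge where a_ij * a_ji = 2 or 3), the diagram is a chain of 3 nodes with a double edge at one end; the terminal node there is the unique short simple root (B_3). One simple-root ordering that puts it in standard form is (alpha_3, alpha_1, alpha_2). So the algebra is type B_3, i.e. so(7).

B_3 (so(7))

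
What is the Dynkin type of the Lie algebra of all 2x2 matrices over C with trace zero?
This is sl(2), which has dimension 2^2 - 1 = 3 and rank 2 - 1 = 1 (a Cartan subalgebra is the diagonal traceless matrices). In the classification of classical Lie algebras, the special linear algebra sl(n+1) has type A_n; here n = 1, so the Dynkin diagram is a chain of 1 nodes with single edges (A_1). Hence the type is A_1.

A_1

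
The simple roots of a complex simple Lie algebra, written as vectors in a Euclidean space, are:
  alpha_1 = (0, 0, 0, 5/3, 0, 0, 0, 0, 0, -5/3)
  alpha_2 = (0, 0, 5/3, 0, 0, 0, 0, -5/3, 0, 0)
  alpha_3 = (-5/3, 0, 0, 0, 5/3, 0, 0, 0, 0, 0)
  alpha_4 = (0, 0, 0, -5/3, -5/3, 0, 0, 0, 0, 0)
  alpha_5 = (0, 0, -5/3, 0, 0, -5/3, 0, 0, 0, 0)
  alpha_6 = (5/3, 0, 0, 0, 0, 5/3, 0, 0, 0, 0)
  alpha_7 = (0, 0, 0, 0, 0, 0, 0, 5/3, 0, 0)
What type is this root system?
Compute the Cartan integers a_ij = 2(alpha_i, alpha_j)/(alpha_j, alpha_j); the resulting 7x7 Cartan matrix is
[[2, 0, 0, -1, 0, 0, 0], [0, 2, 0, 0, -1, 0, -2], [0, 0, 2, -1, 0, -1, 0], [-1, 0, -1, 2, 0, 0, 0], [0, -1, 0, 0, 2, -1, 0], [0, 0, -1, 0, -1, 2, 0], [0, -1, 0, 0, 0, 0, 2]].
The roots have two lengths (squared-length ratio 2:1); the short ones are alpha_{7}. The associated Dynkin diagram is a chain of 7 nodes with a double edge at one end; the terminal node there is the unique short simple root (B_7), so the type is B_7 (the algebra so(15)).

type B_7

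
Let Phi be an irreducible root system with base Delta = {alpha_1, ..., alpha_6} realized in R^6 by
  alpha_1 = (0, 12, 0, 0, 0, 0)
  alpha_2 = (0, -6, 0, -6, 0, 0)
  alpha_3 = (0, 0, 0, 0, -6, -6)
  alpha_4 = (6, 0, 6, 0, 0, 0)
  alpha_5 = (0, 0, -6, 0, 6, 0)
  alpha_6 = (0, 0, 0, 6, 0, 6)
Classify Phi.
Compute the Cartan integers a_ij = 2(alpha_i, alpha_j)/(alpha_j, alpha_j); the resulting 6x6 Cartan matrix is
[[2, -2, 0, 0, 0, 0], [-1, 2, 0, 0, 0, -1], [0, 0, 2, 0, -1, -1], [0, 0, 0, 2, -1, 0], [0, 0, -1, -1, 2, 0], [0, -1, -1, 0, 0, 2]].
The roots have two lengths (squared-length ratio 2:1); the short ones are alpha_{2,3,4,5,6}. The associated Dynkin diagram is a chain of 6 nodes with a double edge at one end; the terminal node there is the unique long simple root (C_6), so the type is C_6 (the algebra sp(12)).

C6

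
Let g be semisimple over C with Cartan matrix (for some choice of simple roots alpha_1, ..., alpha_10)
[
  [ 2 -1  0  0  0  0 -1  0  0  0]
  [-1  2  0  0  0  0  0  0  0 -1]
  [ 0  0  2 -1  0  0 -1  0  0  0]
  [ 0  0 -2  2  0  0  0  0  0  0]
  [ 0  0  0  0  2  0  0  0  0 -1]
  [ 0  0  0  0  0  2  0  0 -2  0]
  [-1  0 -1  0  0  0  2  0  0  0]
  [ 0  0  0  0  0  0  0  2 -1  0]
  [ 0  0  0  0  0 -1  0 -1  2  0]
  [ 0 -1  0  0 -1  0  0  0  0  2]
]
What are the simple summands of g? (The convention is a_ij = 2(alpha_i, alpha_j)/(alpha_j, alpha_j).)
type C_3 + type C_7

The diagram associated to this matrix has two connected components: the simple roots {alpha_6, alpha_8, alpha_9} form a chain of 3 nodes with a double edge at one end; the terminal node there is the unique long simple root (C_3), and {alpha_1, alpha_2, alpha_3, alpha_4, alpha_5, alpha_7, alpha_10} form a chain of 7 nodes with a double edge at one end; the terminal node there is the unique long simple root (C_7). A semisimple Lie algebra decomposes uniquely as the direct sum of simple ideals, one per connected component of its Dynkin diagram, so g ≅ C_3 ⊕ C_7 (dimension 21 + 105 = 126).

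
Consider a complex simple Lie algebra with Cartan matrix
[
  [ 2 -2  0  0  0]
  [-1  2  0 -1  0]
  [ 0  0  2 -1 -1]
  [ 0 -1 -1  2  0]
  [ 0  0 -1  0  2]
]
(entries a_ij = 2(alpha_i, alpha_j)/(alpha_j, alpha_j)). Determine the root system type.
type C_5

The matrix has rank 5 with 2's on the diagonal. Reading the off-diagonal entries as Dynkin edges (a single edge where a_ij = a_ji = -1; a double or triple edge where a_ij * a_ji = 2 or 3), the diagram is a chain of 5 nodes with a double edge at one end; the terminal node there is the unique long simple root (C_5). One simple-root ordering that puts it in standard form is (alpha_5, alpha_3, alpha_4, alpha_2, alpha_1). So the algebra is type C_5, i.e. sp(10).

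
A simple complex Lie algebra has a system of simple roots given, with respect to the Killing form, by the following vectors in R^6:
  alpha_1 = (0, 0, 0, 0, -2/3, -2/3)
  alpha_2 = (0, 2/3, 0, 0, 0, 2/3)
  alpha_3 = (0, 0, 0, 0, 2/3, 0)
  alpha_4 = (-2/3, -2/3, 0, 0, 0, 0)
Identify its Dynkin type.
Compute the Cartan integers a_ij = 2(alpha_i, alpha_j)/(alpha_j, alpha_j); the resulting 4x4 Cartan matrix is
[[2, -1, -2, 0], [-1, 2, 0, -1], [-1, 0, 2, 0], [0, -1, 0, 2]].
The roots have two lengths (squared-length ratio 2:1); the short ones are alpha_{3}. The associated Dynkin diagram is a chain of 4 nodes with a double edge at one end; the terminal node there is the unique short simple root (B_4), so the type is B_4 (the algebra so(9)).

B4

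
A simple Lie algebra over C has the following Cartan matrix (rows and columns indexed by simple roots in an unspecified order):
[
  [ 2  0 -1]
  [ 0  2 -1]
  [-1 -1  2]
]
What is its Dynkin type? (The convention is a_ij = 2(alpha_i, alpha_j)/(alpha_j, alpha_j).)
The matrix has rank 3 with 2's on the diagonal. Reading the off-diagonal entries as Dynkin edges (a single edge where a_ij = a_ji = -1; a double or triple edge where a_ij * a_ji = 2 or 3), the diagram is a chain of 3 nodes with single edges (A_3). One simple-root ordering that puts it in standard form is (alpha_1, alpha_3, alpha_2). So the algebra is type A_3, i.e. sl(4).

A3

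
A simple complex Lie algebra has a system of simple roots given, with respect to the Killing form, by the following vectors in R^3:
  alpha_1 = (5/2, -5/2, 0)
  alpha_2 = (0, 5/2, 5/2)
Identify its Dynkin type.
A2

Compute the Cartan integers a_ij = 2(alpha_i, alpha_j)/(alpha_j, alpha_j); the resulting 2x2 Cartan matrix is
[[2, -1], [-1, 2]].
All simple roots have the same length, so the diagram is simply laced. The associated Dynkin diagram is a chain of 2 nodes with single edges (A_2), so the type is A_2 (the algebra sl(3)).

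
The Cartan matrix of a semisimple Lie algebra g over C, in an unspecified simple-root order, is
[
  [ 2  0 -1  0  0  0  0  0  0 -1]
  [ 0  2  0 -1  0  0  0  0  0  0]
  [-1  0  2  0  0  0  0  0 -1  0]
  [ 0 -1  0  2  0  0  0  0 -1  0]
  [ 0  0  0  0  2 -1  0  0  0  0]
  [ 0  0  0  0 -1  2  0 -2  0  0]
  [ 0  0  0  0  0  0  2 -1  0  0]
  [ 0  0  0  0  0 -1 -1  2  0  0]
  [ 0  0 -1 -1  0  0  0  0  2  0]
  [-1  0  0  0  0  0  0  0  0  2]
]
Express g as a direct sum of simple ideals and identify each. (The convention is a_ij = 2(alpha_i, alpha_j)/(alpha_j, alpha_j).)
The diagram associated to this matrix has two connected components: the simple roots {alpha_1, alpha_2, alpha_3, alpha_4, alpha_9, alpha_10} form a chain of 6 nodes with single edges (A_6), and {alpha_5, alpha_6, alpha_7, alpha_8} form a chain of 4 nodes with a double edge between the middle two (F_4). A semisimple Lie algebra decomposes uniquely as the direct sum of simple ideals, one per connected component of its Dynkin diagram, so g ≅ A_6 ⊕ F_4 (dimension 48 + 52 = 100).

A_6 ⊕ F_4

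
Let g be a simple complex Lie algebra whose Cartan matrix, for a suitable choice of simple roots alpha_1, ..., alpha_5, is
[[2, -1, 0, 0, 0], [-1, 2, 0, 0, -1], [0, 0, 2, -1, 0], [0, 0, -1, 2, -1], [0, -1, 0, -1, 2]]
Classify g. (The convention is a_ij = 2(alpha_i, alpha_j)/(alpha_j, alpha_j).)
The matrix has rank 5 with 2's on the diagonal. Reading the off-diagonal entries as Dynkin edges (a single edge where a_ij = a_ji = -1; a double or triple edge where a_ij * a_ji = 2 or 3), the diagram is a chain of 5 nodes with single edges (A_5). One simple-root ordering that puts it in standard form is (alpha_3, alpha_4, alpha_5, alpha_2, alpha_1). So the algebra is type A_5, i.e. sl(6).

A_5 (sl(6))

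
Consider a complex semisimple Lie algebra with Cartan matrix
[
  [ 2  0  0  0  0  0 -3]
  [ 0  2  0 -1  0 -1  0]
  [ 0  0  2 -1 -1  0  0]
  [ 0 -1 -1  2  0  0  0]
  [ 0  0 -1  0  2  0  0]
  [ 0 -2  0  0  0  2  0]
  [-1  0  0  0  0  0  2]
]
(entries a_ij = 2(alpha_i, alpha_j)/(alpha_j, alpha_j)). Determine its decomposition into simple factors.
The diagram associated to this matrix has two connected components: the simple roots {alpha_2, alpha_3, alpha_4, alpha_5, alpha_6} form a chain of 5 nodes with a double edge at one end; the terminal node there is the unique long simple root (C_5), and {alpha_1, alpha_7} form two nodes joined by a triple edge (G_2). A semisimple Lie algebra decomposes uniquely as the direct sum of simple ideals, one per connected component of its Dynkin diagram, so g ≅ C_5 ⊕ G_2 (dimension 55 + 14 = 69).

C_5 ⊕ G_2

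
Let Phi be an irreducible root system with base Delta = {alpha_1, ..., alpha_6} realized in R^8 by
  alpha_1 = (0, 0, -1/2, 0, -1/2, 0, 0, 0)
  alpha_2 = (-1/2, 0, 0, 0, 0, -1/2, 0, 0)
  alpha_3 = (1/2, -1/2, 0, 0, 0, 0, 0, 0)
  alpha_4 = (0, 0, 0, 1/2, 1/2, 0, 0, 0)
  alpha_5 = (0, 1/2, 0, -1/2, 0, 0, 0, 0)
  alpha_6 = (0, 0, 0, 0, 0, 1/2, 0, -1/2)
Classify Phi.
type A_6

Compute the Cartan integers a_ij = 2(alpha_i, alpha_j)/(alpha_j, alpha_j); the resulting 6x6 Cartan matrix is
[[2, 0, 0, -1, 0, 0], [0, 2, -1, 0, 0, -1], [0, -1, 2, 0, -1, 0], [-1, 0, 0, 2, -1, 0], [0, 0, -1, -1, 2, 0], [0, -1, 0, 0, 0, 2]].
All simple roots have the same length, so the diagram is simply laced. The associated Dynkin diagram is a chain of 6 nodes with single edges (A_6), so the type is A_6 (the algebra sl(7)).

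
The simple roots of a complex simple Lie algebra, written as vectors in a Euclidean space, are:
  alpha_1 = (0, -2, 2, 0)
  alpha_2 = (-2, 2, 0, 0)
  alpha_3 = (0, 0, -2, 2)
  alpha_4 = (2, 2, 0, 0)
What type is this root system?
Compute the Cartan integers a_ij = 2(alpha_i, alpha_j)/(alpha_j, alpha_j); the resulting 4x4 Cartan matrix is
[[2, -1, -1, -1], [-1, 2, 0, 0], [-1, 0, 2, 0], [-1, 0, 0, 2]].
All simple roots have the same length, so the diagram is simply laced. The associated Dynkin diagram is a chain of 2 nodes with a fork of two nodes at one end (D_4), so the type is D_4 (the algebra so(8)).

D_4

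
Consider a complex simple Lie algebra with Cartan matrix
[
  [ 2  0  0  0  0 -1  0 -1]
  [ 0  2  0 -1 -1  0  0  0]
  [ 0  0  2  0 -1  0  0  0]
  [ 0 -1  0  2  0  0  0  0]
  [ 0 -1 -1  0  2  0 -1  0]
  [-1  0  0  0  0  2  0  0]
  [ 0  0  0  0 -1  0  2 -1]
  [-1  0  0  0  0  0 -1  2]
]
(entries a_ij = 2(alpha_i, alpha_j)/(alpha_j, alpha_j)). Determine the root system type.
type E_8

The matrix has rank 8 with 2's on the diagonal. Reading the off-diagonal entries as Dynkin edges (a single edge where a_ij = a_ji = -1; a double or triple edge where a_ij * a_ji = 2 or 3), the diagram is a chain of 7 nodes with one extra node attached to the third node from one end (E_8). One simple-root ordering that puts it in standard form is (alpha_4, alpha_3, alpha_2, alpha_5, alpha_7, alpha_8, alpha_1, alpha_6). So the algebra is type E_8.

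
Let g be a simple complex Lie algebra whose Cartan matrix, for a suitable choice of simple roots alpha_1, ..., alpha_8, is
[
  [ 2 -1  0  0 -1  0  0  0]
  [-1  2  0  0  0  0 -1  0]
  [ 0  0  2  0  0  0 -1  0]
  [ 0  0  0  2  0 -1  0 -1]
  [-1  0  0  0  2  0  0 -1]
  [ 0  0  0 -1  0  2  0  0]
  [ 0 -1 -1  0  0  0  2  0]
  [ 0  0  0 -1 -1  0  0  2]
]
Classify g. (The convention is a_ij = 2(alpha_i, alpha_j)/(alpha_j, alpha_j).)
The matrix has rank 8 with 2's on the diagonal. Reading the off-diagonal entries as Dynkin edges (a single edge where a_ij = a_ji = -1; a double or triple edge where a_ij * a_ji = 2 or 3), the diagram is a chain of 8 nodes with single edges (A_8). One simple-root ordering that puts it in standard form is (alpha_3, alpha_7, alpha_2, alpha_1, alpha_5, alpha_8, alpha_4, alpha_6). So the algebra is type A_8, i.e. sl(9).

A_8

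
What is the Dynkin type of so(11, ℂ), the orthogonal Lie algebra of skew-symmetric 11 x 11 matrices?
This is so(11) with 11 odd, which has dimension 11(11-1)/2 = 55 and rank (11-1)/2 = 5. In the classification of classical Lie algebras, the orthogonal algebra so(2n+1) in an odd number of variables has type B_n; here n = 5, so the Dynkin diagram is a chain of 5 nodes with a double edge at one end; the terminal node there is the unique short simple root (B_5). Hence the type is B_5.

type B_5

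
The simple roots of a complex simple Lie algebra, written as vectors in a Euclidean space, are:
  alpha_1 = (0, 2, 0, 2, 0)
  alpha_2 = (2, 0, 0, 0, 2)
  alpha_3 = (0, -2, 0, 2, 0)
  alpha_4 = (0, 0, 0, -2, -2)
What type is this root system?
D_4

Compute the Cartan integers a_ij = 2(alpha_i, alpha_j)/(alpha_j, alpha_j); the resulting 4x4 Cartan matrix is
[[2, 0, 0, -1], [0, 2, 0, -1], [0, 0, 2, -1], [-1, -1, -1, 2]].
All simple roots have the same length, so the diagram is simply laced. The associated Dynkin diagram is a chain of 2 nodes with a fork of two nodes at one end (D_4), so the type is D_4 (the algebra so(8)).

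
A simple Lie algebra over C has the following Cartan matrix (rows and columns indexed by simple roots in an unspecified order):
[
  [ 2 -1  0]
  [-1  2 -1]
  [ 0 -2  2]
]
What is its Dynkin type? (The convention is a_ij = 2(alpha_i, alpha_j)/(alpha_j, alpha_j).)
C_3

The matrix has rank 3 with 2's on the diagonal. Reading the off-diagonal entries as Dynkin edges (a single edge where a_ij = a_ji = -1; a double or triple edge where a_ij * a_ji = 2 or 3), the diagram is a chain of 3 nodes with a double edge at one end; the terminal node there is the unique long simple root (C_3). One simple-root ordering that puts it in standard form is (alpha_1, alpha_2, alpha_3). So the algebra is type C_3, i.e. sp(6).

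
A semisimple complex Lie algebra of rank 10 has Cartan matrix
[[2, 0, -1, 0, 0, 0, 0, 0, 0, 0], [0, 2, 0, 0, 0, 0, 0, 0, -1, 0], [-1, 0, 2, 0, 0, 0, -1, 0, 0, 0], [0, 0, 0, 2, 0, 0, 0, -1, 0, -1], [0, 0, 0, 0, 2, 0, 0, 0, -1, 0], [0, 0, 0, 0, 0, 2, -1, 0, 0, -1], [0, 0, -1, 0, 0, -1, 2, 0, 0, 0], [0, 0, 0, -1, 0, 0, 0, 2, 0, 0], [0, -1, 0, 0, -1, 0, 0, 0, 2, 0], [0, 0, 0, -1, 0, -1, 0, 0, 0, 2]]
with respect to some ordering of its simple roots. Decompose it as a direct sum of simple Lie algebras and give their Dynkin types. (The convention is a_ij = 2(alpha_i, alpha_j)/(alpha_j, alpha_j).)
The diagram associated to this matrix has two connected components: the simple roots {alpha_2, alpha_5, alpha_9} form a chain of 3 nodes with single edges (A_3), and {alpha_1, alpha_3, alpha_4, alpha_6, alpha_7, alpha_8, alpha_10} form a chain of 7 nodes with single edges (A_7). A semisimple Lie algebra decomposes uniquely as the direct sum of simple ideals, one per connected component of its Dynkin diagram, so g ≅ A_3 ⊕ A_7 (dimension 15 + 63 = 78).

A3 ⊕ A7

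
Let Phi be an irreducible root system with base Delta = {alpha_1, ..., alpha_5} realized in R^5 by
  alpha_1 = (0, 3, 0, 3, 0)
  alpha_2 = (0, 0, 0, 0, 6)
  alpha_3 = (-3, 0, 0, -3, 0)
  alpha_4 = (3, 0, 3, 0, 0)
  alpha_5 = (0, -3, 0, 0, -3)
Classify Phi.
Compute the Cartan integers a_ij = 2(alpha_i, alpha_j)/(alpha_j, alpha_j); the resulting 5x5 Cartan matrix is
[[2, 0, -1, 0, -1], [0, 2, 0, 0, -2], [-1, 0, 2, -1, 0], [0, 0, -1, 2, 0], [-1, -1, 0, 0, 2]].
The roots have two lengths (squared-length ratio 2:1); the short ones are alpha_{1,3,4,5}. The associated Dynkin diagram is a chain of 5 nodes with a double edge at one end; the terminal node there is the unique long simple root (C_5), so the type is C_5 (the algebra sp(10)).

C5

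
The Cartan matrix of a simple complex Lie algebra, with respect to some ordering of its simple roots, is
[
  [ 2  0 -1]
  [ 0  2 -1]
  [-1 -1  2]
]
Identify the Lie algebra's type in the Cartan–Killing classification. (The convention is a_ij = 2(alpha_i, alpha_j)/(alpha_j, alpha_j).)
The matrix has rank 3 with 2's on the diagonal. Reading the off-diagonal entries as Dynkin edges (a single edge where a_ij = a_ji = -1; a double or triple edge where a_ij * a_ji = 2 or 3), the diagram is a chain of 3 nodes with single edges (A_3). One simple-root ordering that puts it in standard form is (alpha_2, alpha_3, alpha_1). So the algebra is type A_3, i.e. sl(4).

A3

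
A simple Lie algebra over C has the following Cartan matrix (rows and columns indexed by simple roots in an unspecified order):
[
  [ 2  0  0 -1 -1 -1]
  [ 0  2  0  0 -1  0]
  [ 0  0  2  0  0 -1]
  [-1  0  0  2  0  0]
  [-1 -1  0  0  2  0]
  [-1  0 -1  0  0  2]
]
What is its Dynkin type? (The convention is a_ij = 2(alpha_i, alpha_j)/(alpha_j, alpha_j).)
The matrix has rank 6 with 2's on the diagonal. Reading the off-diagonal entries as Dynkin edges (a single edge where a_ij = a_ji = -1; a double or triple edge where a_ij * a_ji = 2 or 3), the diagram is a chain of 5 nodes with one extra node attached to the third node from one end (E_6). One simple-root ordering that puts it in standard form is (alpha_3, alpha_4, alpha_6, alpha_1, alpha_5, alpha_2). So the algebra is type E_6.

E6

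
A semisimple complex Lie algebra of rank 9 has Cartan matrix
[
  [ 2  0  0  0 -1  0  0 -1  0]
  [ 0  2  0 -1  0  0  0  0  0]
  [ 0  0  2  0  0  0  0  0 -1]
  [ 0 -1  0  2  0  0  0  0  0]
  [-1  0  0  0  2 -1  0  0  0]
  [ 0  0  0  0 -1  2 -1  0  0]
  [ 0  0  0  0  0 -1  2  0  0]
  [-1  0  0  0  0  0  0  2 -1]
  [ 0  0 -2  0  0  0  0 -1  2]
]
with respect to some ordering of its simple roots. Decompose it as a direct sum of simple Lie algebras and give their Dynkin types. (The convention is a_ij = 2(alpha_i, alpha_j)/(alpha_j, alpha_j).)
type A_2 ⊕ type B_7

The diagram associated to this matrix has two connected components: the simple roots {alpha_2, alpha_4} form a chain of 2 nodes with single edges (A_2), and {alpha_1, alpha_3, alpha_5, alpha_6, alpha_7, alpha_8, alpha_9} form a chain of 7 nodes with a double edge at one end; the terminal node there is the unique short simple root (B_7). A semisimple Lie algebra decomposes uniquely as the direct sum of simple ideals, one per connected component of its Dynkin diagram, so g ≅ A_2 ⊕ B_7 (dimension 8 + 105 = 113).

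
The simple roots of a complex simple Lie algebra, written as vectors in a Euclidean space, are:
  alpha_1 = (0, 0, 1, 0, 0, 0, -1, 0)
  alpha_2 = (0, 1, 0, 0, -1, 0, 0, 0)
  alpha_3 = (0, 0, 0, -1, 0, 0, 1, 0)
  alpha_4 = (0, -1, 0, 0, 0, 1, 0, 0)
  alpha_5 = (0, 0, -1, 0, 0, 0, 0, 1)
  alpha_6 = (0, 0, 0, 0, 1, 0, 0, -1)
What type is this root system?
Compute the Cartan integers a_ij = 2(alpha_i, alpha_j)/(alpha_j, alpha_j); the resulting 6x6 Cartan matrix is
[[2, 0, -1, 0, -1, 0], [0, 2, 0, -1, 0, -1], [-1, 0, 2, 0, 0, 0], [0, -1, 0, 2, 0, 0], [-1, 0, 0, 0, 2, -1], [0, -1, 0, 0, -1, 2]].
All simple roots have the same length, so the diagram is simply laced. The associated Dynkin diagram is a chain of 6 nodes with single edges (A_6), so the type is A_6 (the algebra sl(7)).

A_6 (sl(7))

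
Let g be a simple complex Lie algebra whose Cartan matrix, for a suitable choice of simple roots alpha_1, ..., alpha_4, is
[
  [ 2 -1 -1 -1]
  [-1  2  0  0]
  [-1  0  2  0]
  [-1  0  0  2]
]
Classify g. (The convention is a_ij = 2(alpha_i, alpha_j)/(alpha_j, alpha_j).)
D_4

The matrix has rank 4 with 2's on the diagonal. Reading the off-diagonal entries as Dynkin edges (a single edge where a_ij = a_ji = -1; a double or triple edge where a_ij * a_ji = 2 or 3), the diagram is a chain of 2 nodes with a fork of two nodes at one end (D_4). One simple-root ordering that puts it in standard form is (alpha_4, alpha_1, alpha_2, alpha_3). So the algebra is type D_4, i.e. so(8).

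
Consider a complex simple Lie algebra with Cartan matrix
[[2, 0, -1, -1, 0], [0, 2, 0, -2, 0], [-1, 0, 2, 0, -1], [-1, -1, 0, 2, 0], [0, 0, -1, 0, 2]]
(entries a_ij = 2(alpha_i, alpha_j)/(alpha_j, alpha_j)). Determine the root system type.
The matrix has rank 5 with 2's on the diagonal. Reading the off-diagonal entries as Dynkin edges (a single edge where a_ij = a_ji = -1; a double or triple edge where a_ij * a_ji = 2 or 3), the diagram is a chain of 5 nodes with a double edge at one end; the terminal node there is the unique long simple root (C_5). One simple-root ordering that puts it in standard form is (alpha_5, alpha_3, alpha_1, alpha_4, alpha_2). So the algebra is type C_5, i.e. sp(10).

C_5 (sp(10))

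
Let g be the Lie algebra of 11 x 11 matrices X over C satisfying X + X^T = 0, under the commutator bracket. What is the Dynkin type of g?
B5

This is so(11) with 11 odd, which has dimension 11(11-1)/2 = 55 and rank (11-1)/2 = 5. In the classification of classical Lie algebras, the orthogonal algebra so(2n+1) in an odd number of variables has type B_n; here n = 5, so the Dynkin diagram is a chain of 5 nodes with a double edge at one end; the terminal node there is the unique short simple root (B_5). Hence the type is B_5.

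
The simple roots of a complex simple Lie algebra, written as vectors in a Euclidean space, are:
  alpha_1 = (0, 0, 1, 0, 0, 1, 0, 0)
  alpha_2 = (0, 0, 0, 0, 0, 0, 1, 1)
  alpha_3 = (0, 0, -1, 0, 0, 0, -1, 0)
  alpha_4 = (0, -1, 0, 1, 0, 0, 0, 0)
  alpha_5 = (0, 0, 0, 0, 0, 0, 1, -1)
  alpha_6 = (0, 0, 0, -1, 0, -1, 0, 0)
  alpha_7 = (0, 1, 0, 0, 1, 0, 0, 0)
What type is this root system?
Compute the Cartan integers a_ij = 2(alpha_i, alpha_j)/(alpha_j, alpha_j); the resulting 7x7 Cartan matrix is
[[2, 0, -1, 0, 0, -1, 0], [0, 2, -1, 0, 0, 0, 0], [-1, -1, 2, 0, -1, 0, 0], [0, 0, 0, 2, 0, -1, -1], [0, 0, -1, 0, 2, 0, 0], [-1, 0, 0, -1, 0, 2, 0], [0, 0, 0, -1, 0, 0, 2]].
All simple roots have the same length, so the diagram is simply laced. The associated Dynkin diagram is a chain of 5 nodes with a fork of two nodes at one end (D_7), so the type is D_7 (the algebra so(14)).

D_7 (so(14))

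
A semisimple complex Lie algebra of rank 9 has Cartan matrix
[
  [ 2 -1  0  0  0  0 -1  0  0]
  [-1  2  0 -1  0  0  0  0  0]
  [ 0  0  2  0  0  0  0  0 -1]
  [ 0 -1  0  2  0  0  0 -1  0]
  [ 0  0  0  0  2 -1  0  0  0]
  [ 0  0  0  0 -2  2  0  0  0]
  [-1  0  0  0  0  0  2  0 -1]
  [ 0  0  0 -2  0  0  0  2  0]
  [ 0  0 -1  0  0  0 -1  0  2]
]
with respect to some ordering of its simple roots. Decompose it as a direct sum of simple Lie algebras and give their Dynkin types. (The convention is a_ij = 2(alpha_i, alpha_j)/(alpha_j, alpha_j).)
The diagram associated to this matrix has two connected components: the simple roots {alpha_5, alpha_6} form a chain of 2 nodes with a double edge at one end; the terminal node there is the unique short simple root (B_2), and {alpha_1, alpha_2, alpha_3, alpha_4, alpha_7, alpha_8, alpha_9} form a chain of 7 nodes with a double edge at one end; the terminal node there is the unique long simple root (C_7). A semisimple Lie algebra decomposes uniquely as the direct sum of simple ideals, one per connected component of its Dynkin diagram, so g ≅ B_2 ⊕ C_7 (dimension 10 + 105 = 115).

type B_2 ⊕ type C_7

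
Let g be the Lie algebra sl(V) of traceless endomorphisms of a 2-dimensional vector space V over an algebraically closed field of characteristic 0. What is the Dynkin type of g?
This is sl(2), which has dimension 2^2 - 1 = 3 and rank 2 - 1 = 1 (a Cartan subalgebra is the diagonal traceless matrices). In the classification of classical Lie algebras, the special linear algebra sl(n+1) has type A_n; here n = 1, so the Dynkin diagram is a chain of 1 nodes with single edges (A_1). Hence the type is A_1.

type A_1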